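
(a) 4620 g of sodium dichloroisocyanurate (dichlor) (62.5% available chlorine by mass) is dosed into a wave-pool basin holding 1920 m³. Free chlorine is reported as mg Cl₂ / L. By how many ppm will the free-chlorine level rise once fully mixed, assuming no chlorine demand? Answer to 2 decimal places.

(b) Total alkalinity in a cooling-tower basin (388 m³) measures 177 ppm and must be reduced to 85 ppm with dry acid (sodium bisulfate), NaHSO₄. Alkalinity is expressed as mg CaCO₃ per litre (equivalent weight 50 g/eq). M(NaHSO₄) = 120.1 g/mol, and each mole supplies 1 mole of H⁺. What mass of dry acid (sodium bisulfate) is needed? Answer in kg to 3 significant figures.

(a) 1.50 ppm; (b) 85.7 kg

(a) Volume: 1920 m³ = 1,920,000 L.
(a) Available chlorine delivered: 4620 g × 0.625 = 2888 g as Cl₂.
(a) Concentration rise: 2888 g / 1,920,000 L = 1.504 mg/L = 1.50 ppm.

(b) Volume: 388 m³ = 388,000 L.
(b) Alkalinity to neutralize: (177 − 85) = 92 mg/L as CaCO₃ × 388,000 L = 35,700 g as CaCO₃.
(b) Equivalents of H⁺ required: 35,700 ÷ 50 g/eq = 713.9 eq = 713.9 mol NaHSO₄.
(b) Mass of NaHSO₄: 713.9 × 120.1 = 85,740 g.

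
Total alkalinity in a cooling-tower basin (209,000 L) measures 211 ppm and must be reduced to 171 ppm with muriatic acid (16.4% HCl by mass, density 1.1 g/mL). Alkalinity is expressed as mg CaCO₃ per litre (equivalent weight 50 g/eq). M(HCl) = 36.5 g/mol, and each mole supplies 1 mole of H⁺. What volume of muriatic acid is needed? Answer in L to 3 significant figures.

33.8 L

Alkalinity to neutralize: (211 − 171) = 40 mg/L as CaCO₃ × 209,000 L = 8360 g as CaCO₃.
Equivalents of H⁺ required: 8360 ÷ 50 g/eq = 167.2 eq = 167.2 mol HCl.
Mass of HCl: 167.2 × 36.5 = 6103 g.
Mass of 16.4% solution: 6103 / 0.164 = 37,210 g.
Volume: 37,210 g ÷ 1.1 g/mL = 33,830 mL.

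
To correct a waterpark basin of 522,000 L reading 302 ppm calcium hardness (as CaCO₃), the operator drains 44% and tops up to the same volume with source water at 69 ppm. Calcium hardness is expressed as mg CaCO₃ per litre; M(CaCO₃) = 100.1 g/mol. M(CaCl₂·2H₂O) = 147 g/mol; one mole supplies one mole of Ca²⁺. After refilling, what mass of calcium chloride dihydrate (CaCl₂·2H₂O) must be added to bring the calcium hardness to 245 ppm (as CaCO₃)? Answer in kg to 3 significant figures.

34.9 kg

After draining 44% and refilling: 302 × 0.56 + 69 × 0.44 = 199.48 ppm.
Deficit to target: 245 − 199.48 = 45.52 mg/L.
As CaCO₃: 45.52 mg/L × 522,000 L = 23,760 g; ÷ 100.1 = 237.4 mol Ca²⁺.
Mass: 237.4 × 147 = 34,890 g.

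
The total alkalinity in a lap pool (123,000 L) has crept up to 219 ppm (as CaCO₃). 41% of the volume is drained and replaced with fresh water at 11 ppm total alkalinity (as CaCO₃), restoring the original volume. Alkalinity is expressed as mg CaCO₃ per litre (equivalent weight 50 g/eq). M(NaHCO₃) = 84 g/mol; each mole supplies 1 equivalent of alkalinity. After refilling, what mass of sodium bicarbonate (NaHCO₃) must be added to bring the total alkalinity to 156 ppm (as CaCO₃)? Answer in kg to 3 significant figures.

After draining 41% and refilling: 219 × 0.59 + 11 × 0.41 = 133.72 ppm.
Deficit to target: 156 − 133.72 = 22.28 mg/L.
As CaCO₃: 22.28 mg/L × 123,000 L = 2740 g; ÷ 50 g/eq ÷ 1 = 54.81 mol NaHCO₃.
Mass: 54.81 × 84 = 4604 g.

4.60 kg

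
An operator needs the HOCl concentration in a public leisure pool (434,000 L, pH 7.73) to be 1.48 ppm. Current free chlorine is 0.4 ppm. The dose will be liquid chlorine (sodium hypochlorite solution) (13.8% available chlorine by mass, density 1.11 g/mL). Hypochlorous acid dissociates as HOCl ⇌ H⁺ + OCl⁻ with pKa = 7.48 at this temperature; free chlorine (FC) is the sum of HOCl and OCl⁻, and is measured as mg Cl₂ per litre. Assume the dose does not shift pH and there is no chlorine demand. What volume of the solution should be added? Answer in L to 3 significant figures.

[OCl⁻]/[HOCl] = 10^(pH − pKa) = 10^(7.73 − 7.48) = 1.778; fraction as HOCl = 1/(1 + 1.778) = 0.3599.
Free chlorine required for 1.48 ppm HOCl: 1.48 / 0.3599 = 4.112 ppm.
FC to add: 4.112 − 0.4 = 3.712 mg/L as Cl₂.
Cl₂ equivalent: 3.712 mg/L × 434,000 L = 1611 g.
Product at 13.8% available Cl: 1611 / 0.138 = 11,670 g.
Volume: 11,670 g ÷ 1.11 g/mL = 10,520 mL.

10.5 L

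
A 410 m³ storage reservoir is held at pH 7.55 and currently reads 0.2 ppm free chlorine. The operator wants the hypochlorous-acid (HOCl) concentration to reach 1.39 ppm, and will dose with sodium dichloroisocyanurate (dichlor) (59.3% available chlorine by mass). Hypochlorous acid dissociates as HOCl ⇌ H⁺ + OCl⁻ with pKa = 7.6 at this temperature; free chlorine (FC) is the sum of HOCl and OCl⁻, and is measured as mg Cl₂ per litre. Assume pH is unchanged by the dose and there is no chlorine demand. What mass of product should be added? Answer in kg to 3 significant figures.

1.68 kg

Volume: 410 m³ = 410,000 L.
[OCl⁻]/[HOCl] = 10^(pH − pKa) = 10^(7.55 − 7.6) = 0.8913; fraction as HOCl = 1/(1 + 0.8913) = 0.5288.
Free chlorine required for 1.39 ppm HOCl: 1.39 / 0.5288 = 2.629 ppm.
FC to add: 2.629 − 0.2 = 2.429 mg/L as Cl₂.
Cl₂ equivalent: 2.429 mg/L × 410,000 L = 995.8 g.
Product at 59.3% available Cl: 995.8 / 0.593 = 1679 g.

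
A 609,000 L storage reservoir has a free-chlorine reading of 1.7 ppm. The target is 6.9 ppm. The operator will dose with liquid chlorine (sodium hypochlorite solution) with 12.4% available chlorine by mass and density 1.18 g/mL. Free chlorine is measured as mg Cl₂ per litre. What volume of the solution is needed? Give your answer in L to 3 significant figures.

21.6 L

Chlorine deficit: 6.9 − 1.7 = 5.2 ppm = 5.2 mg/L as Cl₂.
Cl₂ equivalent needed: 5.2 mg/L × 609,000 L = 3,167,000 mg = 3167 g.
Product at 12.4% available chlorine: 3167 / 0.124 = 25,540 g.
Volume at density 1.18 g/mL: 25,540 g ÷ 1.18 g/mL = 21,640 mL.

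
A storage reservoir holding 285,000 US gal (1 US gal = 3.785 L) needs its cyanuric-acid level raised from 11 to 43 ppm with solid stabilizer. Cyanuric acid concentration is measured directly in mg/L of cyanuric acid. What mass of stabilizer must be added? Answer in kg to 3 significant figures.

34.5 kg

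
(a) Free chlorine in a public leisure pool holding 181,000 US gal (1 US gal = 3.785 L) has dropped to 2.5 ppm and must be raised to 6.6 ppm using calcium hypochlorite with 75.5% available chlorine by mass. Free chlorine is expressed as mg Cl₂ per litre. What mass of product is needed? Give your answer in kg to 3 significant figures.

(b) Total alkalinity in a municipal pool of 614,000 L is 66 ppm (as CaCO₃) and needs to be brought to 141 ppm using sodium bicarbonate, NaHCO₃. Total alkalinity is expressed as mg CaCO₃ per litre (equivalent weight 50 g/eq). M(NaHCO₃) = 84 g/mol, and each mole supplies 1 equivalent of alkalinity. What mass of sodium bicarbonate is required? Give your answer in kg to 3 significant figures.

(a) 3.72 kg; (b) 77.4 kg

(a) Volume: 181,000 US gal × 3.785 L/gal = 685,085 L.
(a) Chlorine deficit: 6.6 − 2.5 = 4.1 ppm = 4.1 mg/L as Cl₂.
(a) Cl₂ equivalent needed: 4.1 mg/L × 685,085 L = 2,809,000 mg = 2809 g.
(a) Product at 75.5% available chlorine: 2809 / 0.755 = 3720 g.

(b) Alkalinity to add: (141 − 66) = 75 mg/L as CaCO₃ × 614,000 L = 46,050 g as CaCO₃.
(b) Equivalents: 46,050 g ÷ 50 g/eq = 921 eq.
(b) NaHCO₃ supplies 1 eq per mole → 921 mol.
(b) Mass: 921 mol × 84 g/mol = 77,360 g.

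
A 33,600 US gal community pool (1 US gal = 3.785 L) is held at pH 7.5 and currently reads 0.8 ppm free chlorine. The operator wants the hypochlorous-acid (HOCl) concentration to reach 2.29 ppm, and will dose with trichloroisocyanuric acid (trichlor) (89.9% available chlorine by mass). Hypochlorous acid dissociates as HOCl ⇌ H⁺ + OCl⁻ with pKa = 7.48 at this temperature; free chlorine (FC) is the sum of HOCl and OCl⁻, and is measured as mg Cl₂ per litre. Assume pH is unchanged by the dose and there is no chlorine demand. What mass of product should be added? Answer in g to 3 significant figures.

Volume: 33,600 US gal × 3.785 L/gal = 127,176 L.
[OCl⁻]/[HOCl] = 10^(pH − pKa) = 10^(7.5 − 7.48) = 1.047; fraction as HOCl = 1/(1 + 1.047) = 0.4885.
Free chlorine required for 2.29 ppm HOCl: 2.29 / 0.4885 = 4.688 ppm.
FC to add: 4.688 − 0.8 = 3.888 mg/L as Cl₂.
Cl₂ equivalent: 3.888 mg/L × 127,176 L = 494.5 g.
Product at 89.9% available Cl: 494.5 / 0.899 = 550 g.

550 g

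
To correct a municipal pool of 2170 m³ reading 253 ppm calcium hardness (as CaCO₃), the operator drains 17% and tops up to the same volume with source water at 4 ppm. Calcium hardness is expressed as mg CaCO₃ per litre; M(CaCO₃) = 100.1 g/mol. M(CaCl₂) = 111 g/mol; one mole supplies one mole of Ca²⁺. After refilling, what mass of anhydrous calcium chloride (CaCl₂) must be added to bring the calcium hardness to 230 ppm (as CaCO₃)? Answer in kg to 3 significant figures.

46.5 kg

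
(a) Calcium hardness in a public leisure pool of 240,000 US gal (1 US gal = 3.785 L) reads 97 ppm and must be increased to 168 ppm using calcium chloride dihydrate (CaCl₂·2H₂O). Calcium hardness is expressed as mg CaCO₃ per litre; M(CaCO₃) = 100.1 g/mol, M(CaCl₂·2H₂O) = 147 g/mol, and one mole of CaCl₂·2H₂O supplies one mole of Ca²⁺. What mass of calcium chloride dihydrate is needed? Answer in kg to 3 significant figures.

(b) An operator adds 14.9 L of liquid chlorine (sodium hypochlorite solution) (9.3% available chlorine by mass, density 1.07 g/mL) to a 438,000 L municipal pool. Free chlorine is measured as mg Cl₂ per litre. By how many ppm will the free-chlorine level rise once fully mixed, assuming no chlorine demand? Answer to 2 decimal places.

(a) 94.7 kg; (b) 3.39 ppm

(a) Volume: 240,000 US gal × 3.785 L/gal = 908,400 L.
(a) Hardness to add: (168 − 97) = 71 mg/L as CaCO₃ × 908,400 L = 64,500 g as CaCO₃.
(a) Moles of Ca²⁺ (1 mol Ca²⁺ ≡ 1 mol CaCO₃): 64,500 / 100.1 g/mol = 644.3 mol.
(a) Mass of CaCl₂·2H₂O: 644.3 × 147 = 94,710 g.

(b) Mass of solution: 14.9 L × 1000 mL/L × 1.07 g/mL = 15,940 g.
(b) Available chlorine delivered: 15,940 g × 0.093 = 1483 g as Cl₂.
(b) Concentration rise: 1483 g / 438,000 L = 3.385 mg/L = 3.39 ppm.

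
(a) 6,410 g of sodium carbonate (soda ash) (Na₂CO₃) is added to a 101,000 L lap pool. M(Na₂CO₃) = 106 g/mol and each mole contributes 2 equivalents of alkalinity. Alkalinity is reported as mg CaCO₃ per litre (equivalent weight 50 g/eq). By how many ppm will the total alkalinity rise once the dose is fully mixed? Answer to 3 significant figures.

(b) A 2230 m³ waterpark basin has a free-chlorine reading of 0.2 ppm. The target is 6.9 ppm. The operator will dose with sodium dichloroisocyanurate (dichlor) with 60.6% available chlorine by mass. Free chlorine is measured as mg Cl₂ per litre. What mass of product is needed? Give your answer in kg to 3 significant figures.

(a) 59.9 ppm; (b) 24.7 kg

(a) Moles of Na₂CO₃: 6,410 g ÷ 106 g/mol = 60.47 mol → 120.9 eq of alkalinity.
(a) As CaCO₃: 120.9 eq × 50 g/eq = 6047 g.
(a) Rise: 6047 g / 101,000 L × 1000 = 59.87 mg/L.

(b) Volume: 2230 m³ = 2,230,000 L.
(b) Chlorine deficit: 6.9 − 0.2 = 6.7 ppm = 6.7 mg/L as Cl₂.
(b) Cl₂ equivalent needed: 6.7 mg/L × 2,230,000 L = 14,940,000 mg = 14,940 g.
(b) Product at 60.6% available chlorine: 14,940 / 0.606 = 24,660 g.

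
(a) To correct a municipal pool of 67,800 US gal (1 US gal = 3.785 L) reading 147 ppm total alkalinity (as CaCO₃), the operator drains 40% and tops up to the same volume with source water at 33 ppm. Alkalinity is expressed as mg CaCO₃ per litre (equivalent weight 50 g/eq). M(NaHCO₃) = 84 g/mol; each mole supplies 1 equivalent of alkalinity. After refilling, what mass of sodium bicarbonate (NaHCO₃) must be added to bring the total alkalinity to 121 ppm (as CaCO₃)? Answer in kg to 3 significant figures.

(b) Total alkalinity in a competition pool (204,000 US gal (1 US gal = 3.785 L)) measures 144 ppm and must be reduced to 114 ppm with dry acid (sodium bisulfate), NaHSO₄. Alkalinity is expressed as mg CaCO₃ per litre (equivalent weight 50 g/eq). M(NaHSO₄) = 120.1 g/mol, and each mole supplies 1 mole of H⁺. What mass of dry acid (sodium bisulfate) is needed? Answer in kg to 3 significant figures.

(a) Volume: 67,800 US gal × 3.785 L/gal = 256,623 L.
(a) After draining 40% and refilling: 147 × 0.60 + 33 × 0.40 = 101.4 ppm.
(a) Deficit to target: 121 − 101.4 = 19.6 mg/L.
(a) As CaCO₃: 19.6 mg/L × 256,623 L = 5030 g; ÷ 50 g/eq ÷ 1 = 100.6 mol NaHCO₃.
(a) Mass: 100.6 × 84 = 8450 g.

(b) Volume: 204,000 US gal × 3.785 L/gal = 772,140 L.
(b) Alkalinity to neutralize: (144 − 114) = 30 mg/L as CaCO₃ × 772,140 L = 23,160 g as CaCO₃.
(b) Equivalents of H⁺ required: 23,160 ÷ 50 g/eq = 463.3 eq = 463.3 mol NaHSO₄.
(b) Mass of NaHSO₄: 463.3 × 120.1 = 55,640 g.

(a) 8.45 kg; (b) 55.6 kg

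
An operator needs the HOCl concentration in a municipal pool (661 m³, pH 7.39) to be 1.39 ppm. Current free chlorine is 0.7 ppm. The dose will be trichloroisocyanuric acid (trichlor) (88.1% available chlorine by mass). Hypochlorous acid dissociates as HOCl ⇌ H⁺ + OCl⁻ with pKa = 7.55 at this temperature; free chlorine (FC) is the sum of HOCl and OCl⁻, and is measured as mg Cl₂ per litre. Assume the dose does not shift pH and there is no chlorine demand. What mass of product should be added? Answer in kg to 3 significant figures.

1.24 kg

Volume: 661 m³ = 661,000 L.
[OCl⁻]/[HOCl] = 10^(pH − pKa) = 10^(7.39 − 7.55) = 0.6918; fraction as HOCl = 1/(1 + 0.6918) = 0.5911.
Free chlorine required for 1.39 ppm HOCl: 1.39 / 0.5911 = 2.352 ppm.
FC to add: 2.352 − 0.7 = 1.652 mg/L as Cl₂.
Cl₂ equivalent: 1.652 mg/L × 661,000 L = 1092 g.
Product at 88.1% available Cl: 1092 / 0.881 = 1239 g.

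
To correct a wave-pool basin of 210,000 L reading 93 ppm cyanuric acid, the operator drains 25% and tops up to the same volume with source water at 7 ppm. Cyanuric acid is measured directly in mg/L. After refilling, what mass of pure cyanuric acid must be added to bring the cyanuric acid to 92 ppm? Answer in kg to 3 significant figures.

4.30 kg

After draining 25% and refilling: 93 × 0.75 + 7 × 0.25 = 71.5 ppm.
Deficit to target: 92 − 71.5 = 20.5 mg/L.
Mass: 20.5 mg/L × 210,000 L = 4305 g cyanuric acid.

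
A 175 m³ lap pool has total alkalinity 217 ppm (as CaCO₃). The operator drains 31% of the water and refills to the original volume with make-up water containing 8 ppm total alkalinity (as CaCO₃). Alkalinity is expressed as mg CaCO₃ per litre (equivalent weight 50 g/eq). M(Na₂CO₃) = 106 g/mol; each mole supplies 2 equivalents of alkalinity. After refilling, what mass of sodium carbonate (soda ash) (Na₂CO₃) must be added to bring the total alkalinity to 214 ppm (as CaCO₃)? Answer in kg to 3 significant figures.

11.5 kg

Volume: 175 m³ = 175,000 L.
After draining 31% and refilling: 217 × 0.69 + 8 × 0.31 = 152.21 ppm.
Deficit to target: 214 − 152.21 = 61.79 mg/L.
As CaCO₃: 61.79 mg/L × 175,000 L = 10,810 g; ÷ 50 g/eq ÷ 2 = 108.1 mol Na₂CO₃.
Mass: 108.1 × 106 = 11,460 g.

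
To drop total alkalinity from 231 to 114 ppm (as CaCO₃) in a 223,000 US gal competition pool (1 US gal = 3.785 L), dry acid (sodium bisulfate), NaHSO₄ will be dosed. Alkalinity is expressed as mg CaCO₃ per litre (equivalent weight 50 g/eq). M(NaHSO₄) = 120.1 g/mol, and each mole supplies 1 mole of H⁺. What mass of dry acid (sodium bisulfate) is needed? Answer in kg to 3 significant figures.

237 kg

Volume: 223,000 US gal × 3.785 L/gal = 844,055 L.
Alkalinity to neutralize: (231 − 114) = 117 mg/L as CaCO₃ × 844,055 L = 98,750 g as CaCO₃.
Equivalents of H⁺ required: 98,750 ÷ 50 g/eq = 1975 eq = 1975 mol NaHSO₄.
Mass of NaHSO₄: 1975 × 120.1 = 237,200 g.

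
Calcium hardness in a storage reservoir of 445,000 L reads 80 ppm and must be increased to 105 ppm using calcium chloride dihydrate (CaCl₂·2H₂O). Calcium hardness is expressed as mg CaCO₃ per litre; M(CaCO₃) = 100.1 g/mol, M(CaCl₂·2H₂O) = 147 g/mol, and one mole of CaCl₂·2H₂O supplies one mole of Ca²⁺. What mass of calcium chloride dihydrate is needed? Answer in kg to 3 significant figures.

Hardness to add: (105 − 80) = 25 mg/L as CaCO₃ × 445,000 L = 11,120 g as CaCO₃.
Moles of Ca²⁺ (1 mol Ca²⁺ ≡ 1 mol CaCO₃): 11,120 / 100.1 g/mol = 111.1 mol.
Mass of CaCl₂·2H₂O: 111.1 × 147 = 16,340 g.

16.3 kg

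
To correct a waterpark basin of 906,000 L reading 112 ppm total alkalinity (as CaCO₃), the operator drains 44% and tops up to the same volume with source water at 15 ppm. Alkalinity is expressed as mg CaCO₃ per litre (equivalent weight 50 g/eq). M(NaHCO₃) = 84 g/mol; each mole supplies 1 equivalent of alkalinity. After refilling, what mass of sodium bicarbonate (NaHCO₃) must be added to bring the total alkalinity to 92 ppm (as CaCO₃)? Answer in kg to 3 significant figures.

34.5 kg

After draining 44% and refilling: 112 × 0.56 + 15 × 0.44 = 69.32 ppm.
Deficit to target: 92 − 69.32 = 22.68 mg/L.
As CaCO₃: 22.68 mg/L × 906,000 L = 20,550 g; ÷ 50 g/eq ÷ 1 = 411 mol NaHCO₃.
Mass: 411 × 84 = 34,520 g.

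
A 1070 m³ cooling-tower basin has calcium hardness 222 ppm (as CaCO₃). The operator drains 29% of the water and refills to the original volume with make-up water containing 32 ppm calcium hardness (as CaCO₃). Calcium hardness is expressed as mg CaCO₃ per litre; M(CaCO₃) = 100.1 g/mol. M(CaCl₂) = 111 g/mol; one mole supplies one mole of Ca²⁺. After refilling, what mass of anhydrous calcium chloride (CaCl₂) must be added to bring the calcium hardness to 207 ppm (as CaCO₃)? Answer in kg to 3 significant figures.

47.6 kg

Volume: 1070 m³ = 1,070,000 L.
After draining 29% and refilling: 222 × 0.71 + 32 × 0.29 = 166.9 ppm.
Deficit to target: 207 − 166.9 = 40.1 mg/L.
As CaCO₃: 40.1 mg/L × 1,070,000 L = 42,910 g; ÷ 100.1 = 428.6 mol Ca²⁺.
Mass: 428.6 × 111 = 47,580 g.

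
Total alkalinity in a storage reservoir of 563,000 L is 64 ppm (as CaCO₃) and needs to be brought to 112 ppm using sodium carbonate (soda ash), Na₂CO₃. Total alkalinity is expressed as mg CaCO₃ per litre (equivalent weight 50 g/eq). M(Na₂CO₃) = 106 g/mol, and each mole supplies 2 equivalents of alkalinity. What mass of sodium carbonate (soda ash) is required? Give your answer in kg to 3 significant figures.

28.6 kg

Alkalinity to add: (112 − 64) = 48 mg/L as CaCO₃ × 563,000 L = 27,020 g as CaCO₃.
Equivalents: 27,020 g ÷ 50 g/eq = 540.5 eq.
Each mole of Na₂CO₃ supplies 2 eq, so 540.5 / 2 = 270.2 mol.
Mass: 270.2 mol × 106 g/mol = 28,650 g.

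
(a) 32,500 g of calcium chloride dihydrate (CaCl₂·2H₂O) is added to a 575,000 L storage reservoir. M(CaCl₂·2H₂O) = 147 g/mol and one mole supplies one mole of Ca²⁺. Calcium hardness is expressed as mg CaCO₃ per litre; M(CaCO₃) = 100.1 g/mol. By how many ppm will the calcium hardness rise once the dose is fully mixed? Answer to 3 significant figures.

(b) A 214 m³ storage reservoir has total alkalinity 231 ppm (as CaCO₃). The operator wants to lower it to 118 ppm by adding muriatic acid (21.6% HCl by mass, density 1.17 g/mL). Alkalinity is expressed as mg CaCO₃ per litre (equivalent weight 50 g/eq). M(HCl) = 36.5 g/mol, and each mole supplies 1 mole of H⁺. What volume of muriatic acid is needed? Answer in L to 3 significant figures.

(a) 38.5 ppm; (b) 69.9 L

(a) Moles of Ca²⁺: 32,500 g ÷ 147 g/mol = 221.1 mol.
(a) As CaCO₃: 221.1 mol × 100.1 g/mol = 22,130 g.
(a) Rise: 22,130 g / 575,000 L × 1000 = 38.49 mg/L.

(b) Volume: 214 m³ = 214,000 L.
(b) Alkalinity to neutralize: (231 − 118) = 113 mg/L as CaCO₃ × 214,000 L = 24,180 g as CaCO₃.
(b) Equivalents of H⁺ required: 24,180 ÷ 50 g/eq = 483.6 eq = 483.6 mol HCl.
(b) Mass of HCl: 483.6 × 36.5 = 17,650 g.
(b) Mass of 21.6% solution: 17,650 / 0.216 = 81,730 g.
(b) Volume: 81,730 g ÷ 1.17 g/mL = 69,850 mL.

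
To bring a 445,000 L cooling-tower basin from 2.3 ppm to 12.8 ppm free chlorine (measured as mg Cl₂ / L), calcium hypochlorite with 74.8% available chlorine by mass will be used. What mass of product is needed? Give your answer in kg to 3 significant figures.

Chlorine deficit: 12.8 − 2.3 = 10.5 ppm = 10.5 mg/L as Cl₂.
Cl₂ equivalent needed: 10.5 mg/L × 445,000 L = 4,672,000 mg = 4672 g.
Product at 74.8% available chlorine: 4672 / 0.748 = 6247 g.

6.25 kg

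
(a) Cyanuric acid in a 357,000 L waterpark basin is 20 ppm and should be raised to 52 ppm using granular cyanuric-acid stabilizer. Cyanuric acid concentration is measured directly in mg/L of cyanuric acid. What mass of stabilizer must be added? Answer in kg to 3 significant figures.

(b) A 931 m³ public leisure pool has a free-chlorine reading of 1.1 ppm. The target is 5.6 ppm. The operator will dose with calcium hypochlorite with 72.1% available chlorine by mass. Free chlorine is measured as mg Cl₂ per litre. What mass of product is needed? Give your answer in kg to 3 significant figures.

(a) CYA to add: (52 − 20) = 32 mg/L × 357,000 L = 11,420 g cyanuric acid.

(b) Volume: 931 m³ = 931,000 L.
(b) Chlorine deficit: 5.6 − 1.1 = 4.5 ppm = 4.5 mg/L as Cl₂.
(b) Cl₂ equivalent needed: 4.5 mg/L × 931,000 L = 4,190,000 mg = 4190 g.
(b) Product at 72.1% available chlorine: 4190 / 0.721 = 5811 g.

(a) 11.4 kg; (b) 5.81 kg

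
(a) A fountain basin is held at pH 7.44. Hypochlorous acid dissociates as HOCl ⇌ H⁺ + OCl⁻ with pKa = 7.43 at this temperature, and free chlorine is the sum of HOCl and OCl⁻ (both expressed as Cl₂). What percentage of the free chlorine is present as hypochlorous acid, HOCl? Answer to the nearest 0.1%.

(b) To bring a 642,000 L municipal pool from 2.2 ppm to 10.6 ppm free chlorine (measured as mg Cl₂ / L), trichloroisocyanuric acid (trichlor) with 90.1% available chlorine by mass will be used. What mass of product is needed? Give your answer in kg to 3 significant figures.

(a) 49.4%; (b) 5.99 kg

(a) [OCl⁻]/[HOCl] = 10^(pH − pKa) = 10^(7.44 − 7.43) = 10^0.01 = 1.023.
(a) Fraction as HOCl = 1 / (1 + 1.023) = 0.4942.

(b) Chlorine deficit: 10.6 − 2.2 = 8.4 ppm = 8.4 mg/L as Cl₂.
(b) Cl₂ equivalent needed: 8.4 mg/L × 642,000 L = 5,393,000 mg = 5393 g.
(b) Product at 90.1% available chlorine: 5393 / 0.901 = 5985 g.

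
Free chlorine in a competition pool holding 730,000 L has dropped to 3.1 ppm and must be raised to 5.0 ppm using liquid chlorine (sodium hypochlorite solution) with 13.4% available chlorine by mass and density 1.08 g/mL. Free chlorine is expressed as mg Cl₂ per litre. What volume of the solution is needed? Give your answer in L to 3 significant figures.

Chlorine deficit: 5.0 − 3.1 = 1.9 ppm = 1.9 mg/L as Cl₂.
Cl₂ equivalent needed: 1.9 mg/L × 730,000 L = 1,387,000 mg = 1387 g.
Product at 13.4% available chlorine: 1387 / 0.134 = 10,350 g.
Volume at density 1.08 g/mL: 10,350 g ÷ 1.08 g/mL = 9584 mL.

9.58 L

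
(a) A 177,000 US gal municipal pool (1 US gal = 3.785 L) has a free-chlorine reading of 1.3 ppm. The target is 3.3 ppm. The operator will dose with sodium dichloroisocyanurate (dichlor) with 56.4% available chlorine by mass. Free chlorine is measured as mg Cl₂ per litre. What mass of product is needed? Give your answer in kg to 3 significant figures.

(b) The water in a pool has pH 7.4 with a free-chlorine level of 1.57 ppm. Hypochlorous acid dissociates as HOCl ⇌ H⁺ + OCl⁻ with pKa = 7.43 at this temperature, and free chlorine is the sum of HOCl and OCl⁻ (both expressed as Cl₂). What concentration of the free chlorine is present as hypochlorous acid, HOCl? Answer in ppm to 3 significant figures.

(a) 2.38 kg; (b) 0.812 ppm

(a) Volume: 177,000 US gal × 3.785 L/gal = 669,945 L.
(a) Chlorine deficit: 3.3 − 1.3 = 2 ppm = 2 mg/L as Cl₂.
(a) Cl₂ equivalent needed: 2 mg/L × 669,945 L = 1,340,000 mg = 1340 g.
(a) Product at 56.4% available chlorine: 1340 / 0.564 = 2376 g.

(b) [OCl⁻]/[HOCl] = 10^(pH − pKa) = 10^(7.4 − 7.43) = 10^-0.03 = 0.9333.
(b) Fraction as HOCl = 1 / (1 + 0.9333) = 0.5173.
(b) HOCl = 0.5173 × 1.57 ppm = 0.8121 ppm.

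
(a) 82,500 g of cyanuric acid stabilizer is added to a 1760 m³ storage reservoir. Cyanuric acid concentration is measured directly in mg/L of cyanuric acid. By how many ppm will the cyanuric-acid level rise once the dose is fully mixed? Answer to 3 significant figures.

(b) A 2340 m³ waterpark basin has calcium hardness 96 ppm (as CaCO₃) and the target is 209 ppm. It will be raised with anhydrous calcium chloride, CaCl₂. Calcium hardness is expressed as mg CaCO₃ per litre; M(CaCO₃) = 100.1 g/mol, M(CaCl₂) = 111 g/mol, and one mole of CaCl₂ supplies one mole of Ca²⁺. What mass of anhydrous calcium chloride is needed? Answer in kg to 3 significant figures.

(a) 46.9 ppm; (b) 293 kg

(a) Volume: 1760 m³ = 1,760,000 L.
(a) Rise: 82,500 g / 1,760,000 L × 1000 = 46.88 mg/L.

(b) Volume: 2340 m³ = 2,340,000 L.
(b) Hardness to add: (209 − 96) = 113 mg/L as CaCO₃ × 2,340,000 L = 264,400 g as CaCO₃.
(b) Moles of Ca²⁺ (1 mol Ca²⁺ ≡ 1 mol CaCO₃): 264,400 / 100.1 g/mol = 2642 mol.
(b) Mass of CaCl₂: 2642 × 111 = 293,200 g.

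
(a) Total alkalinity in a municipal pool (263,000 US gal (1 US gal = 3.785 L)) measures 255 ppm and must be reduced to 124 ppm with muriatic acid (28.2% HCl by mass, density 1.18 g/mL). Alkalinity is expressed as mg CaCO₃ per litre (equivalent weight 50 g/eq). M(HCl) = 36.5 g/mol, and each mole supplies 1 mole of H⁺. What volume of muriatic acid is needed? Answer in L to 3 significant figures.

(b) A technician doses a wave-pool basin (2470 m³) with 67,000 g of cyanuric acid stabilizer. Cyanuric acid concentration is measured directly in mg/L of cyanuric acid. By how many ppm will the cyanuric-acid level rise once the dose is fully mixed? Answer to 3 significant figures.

(a) Volume: 263,000 US gal × 3.785 L/gal = 995,455 L.
(a) Alkalinity to neutralize: (255 − 124) = 131 mg/L as CaCO₃ × 995,455 L = 130,400 g as CaCO₃.
(a) Equivalents of H⁺ required: 130,400 ÷ 50 g/eq = 2608 eq = 2608 mol HCl.
(a) Mass of HCl: 2608 × 36.5 = 95,200 g.
(a) Mass of 28.2% solution: 95,200 / 0.282 = 337,600 g.
(a) Volume: 337,600 g ÷ 1.18 g/mL = 286,100 mL.

(b) Volume: 2470 m³ = 2,470,000 L.
(b) Rise: 67,000 g / 2,470,000 L × 1000 = 27.13 mg/L.

(a) 286 L; (b) 27.1 ppm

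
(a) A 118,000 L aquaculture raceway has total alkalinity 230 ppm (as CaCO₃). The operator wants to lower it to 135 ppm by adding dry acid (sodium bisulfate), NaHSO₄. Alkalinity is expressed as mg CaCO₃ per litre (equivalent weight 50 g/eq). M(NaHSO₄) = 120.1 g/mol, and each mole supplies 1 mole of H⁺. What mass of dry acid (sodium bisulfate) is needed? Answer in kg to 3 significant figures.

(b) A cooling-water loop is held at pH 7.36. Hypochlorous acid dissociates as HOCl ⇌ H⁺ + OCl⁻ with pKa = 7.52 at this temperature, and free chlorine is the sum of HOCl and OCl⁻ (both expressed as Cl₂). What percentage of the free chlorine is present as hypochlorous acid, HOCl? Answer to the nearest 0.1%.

(a) Alkalinity to neutralize: (230 − 135) = 95 mg/L as CaCO₃ × 118,000 L = 11,210 g as CaCO₃.
(a) Equivalents of H⁺ required: 11,210 ÷ 50 g/eq = 224.2 eq = 224.2 mol NaHSO₄.
(a) Mass of NaHSO₄: 224.2 × 120.1 = 26,930 g.

(b) [OCl⁻]/[HOCl] = 10^(pH − pKa) = 10^(7.36 − 7.52) = 10^-0.16 = 0.6918.
(b) Fraction as HOCl = 1 / (1 + 0.6918) = 0.5911.

(a) 26.9 kg; (b) 59.1%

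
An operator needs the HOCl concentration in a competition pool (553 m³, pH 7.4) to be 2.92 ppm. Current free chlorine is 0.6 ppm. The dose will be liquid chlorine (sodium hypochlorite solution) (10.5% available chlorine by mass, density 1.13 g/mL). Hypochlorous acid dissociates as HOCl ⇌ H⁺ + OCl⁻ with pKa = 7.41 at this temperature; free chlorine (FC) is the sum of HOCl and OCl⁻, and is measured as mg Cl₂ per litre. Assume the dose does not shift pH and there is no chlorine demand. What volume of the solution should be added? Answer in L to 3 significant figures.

Volume: 553 m³ = 553,000 L.
[OCl⁻]/[HOCl] = 10^(pH − pKa) = 10^(7.4 − 7.41) = 0.9772; fraction as HOCl = 1/(1 + 0.9772) = 0.5058.
Free chlorine required for 2.92 ppm HOCl: 2.92 / 0.5058 = 5.774 ppm.
FC to add: 5.774 − 0.6 = 5.174 mg/L as Cl₂.
Cl₂ equivalent: 5.174 mg/L × 553,000 L = 2861 g.
Product at 10.5% available Cl: 2861 / 0.105 = 27,250 g.
Volume: 27,250 g ÷ 1.13 g/mL = 24,110 mL.

24.1 L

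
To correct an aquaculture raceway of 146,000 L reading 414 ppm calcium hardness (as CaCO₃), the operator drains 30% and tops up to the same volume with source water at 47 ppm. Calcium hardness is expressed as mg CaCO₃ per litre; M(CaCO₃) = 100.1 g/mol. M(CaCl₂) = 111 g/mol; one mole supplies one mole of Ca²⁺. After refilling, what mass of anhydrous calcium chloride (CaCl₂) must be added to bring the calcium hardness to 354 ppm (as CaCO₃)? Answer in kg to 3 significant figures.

8.11 kg

After draining 30% and refilling: 414 × 0.70 + 47 × 0.30 = 303.9 ppm.
Deficit to target: 354 − 303.9 = 50.1 mg/L.
As CaCO₃: 50.1 mg/L × 146,000 L = 7315 g; ÷ 100.1 = 73.07 mol Ca²⁺.
Mass: 73.07 × 111 = 8111 g.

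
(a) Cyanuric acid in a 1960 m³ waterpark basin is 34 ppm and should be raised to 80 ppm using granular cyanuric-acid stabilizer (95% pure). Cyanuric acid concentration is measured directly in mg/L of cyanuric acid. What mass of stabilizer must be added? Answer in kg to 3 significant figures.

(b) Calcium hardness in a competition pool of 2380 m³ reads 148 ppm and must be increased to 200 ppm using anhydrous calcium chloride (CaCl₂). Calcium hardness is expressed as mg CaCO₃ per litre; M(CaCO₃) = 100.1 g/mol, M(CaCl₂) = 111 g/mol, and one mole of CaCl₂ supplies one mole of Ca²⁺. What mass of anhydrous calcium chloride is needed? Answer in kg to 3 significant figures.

(a) Volume: 1960 m³ = 1,960,000 L.
(a) CYA to add: (80 − 34) = 46 mg/L × 1,960,000 L = 90,160 g cyanuric acid.
(a) At 95% purity: 90,160 / 0.95 = 94,910 g product.

(b) Volume: 2380 m³ = 2,380,000 L.
(b) Hardness to add: (200 − 148) = 52 mg/L as CaCO₃ × 2,380,000 L = 123,800 g as CaCO₃.
(b) Moles of Ca²⁺ (1 mol Ca²⁺ ≡ 1 mol CaCO₃): 123,800 / 100.1 g/mol = 1236 mol.
(b) Mass of CaCl₂: 1236 × 111 = 137,200 g.

(a) 94.9 kg; (b) 137 kg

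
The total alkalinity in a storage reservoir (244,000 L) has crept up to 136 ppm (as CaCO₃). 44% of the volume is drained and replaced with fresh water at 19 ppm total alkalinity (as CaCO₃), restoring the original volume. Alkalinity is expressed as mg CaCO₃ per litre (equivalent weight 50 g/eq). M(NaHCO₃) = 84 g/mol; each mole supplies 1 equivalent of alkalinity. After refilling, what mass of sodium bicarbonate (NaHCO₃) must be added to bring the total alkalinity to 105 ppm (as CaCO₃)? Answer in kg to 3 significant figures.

After draining 44% and refilling: 136 × 0.56 + 19 × 0.44 = 84.52 ppm.
Deficit to target: 105 − 84.52 = 20.48 mg/L.
As CaCO₃: 20.48 mg/L × 244,000 L = 4997 g; ÷ 50 g/eq ÷ 1 = 99.94 mol NaHCO₃.
Mass: 99.94 × 84 = 8395 g.

8.40 kg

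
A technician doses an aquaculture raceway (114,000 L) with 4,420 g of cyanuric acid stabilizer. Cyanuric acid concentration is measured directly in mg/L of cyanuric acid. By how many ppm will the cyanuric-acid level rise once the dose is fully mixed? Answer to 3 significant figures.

38.8 ppm

Rise: 4,420 g / 114,000 L × 1000 = 38.77 mg/L.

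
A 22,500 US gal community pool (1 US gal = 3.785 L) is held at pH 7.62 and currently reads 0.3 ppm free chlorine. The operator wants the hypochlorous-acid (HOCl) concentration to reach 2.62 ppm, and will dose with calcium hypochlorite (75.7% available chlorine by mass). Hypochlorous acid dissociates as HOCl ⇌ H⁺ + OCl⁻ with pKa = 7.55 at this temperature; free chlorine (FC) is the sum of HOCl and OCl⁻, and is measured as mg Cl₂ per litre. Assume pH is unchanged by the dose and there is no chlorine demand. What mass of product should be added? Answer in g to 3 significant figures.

607 g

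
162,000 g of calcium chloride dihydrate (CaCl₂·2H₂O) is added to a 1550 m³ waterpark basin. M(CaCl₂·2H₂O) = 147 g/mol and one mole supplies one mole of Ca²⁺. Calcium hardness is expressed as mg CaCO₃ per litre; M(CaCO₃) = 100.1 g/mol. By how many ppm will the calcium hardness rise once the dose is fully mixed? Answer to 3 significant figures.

71.2 ppm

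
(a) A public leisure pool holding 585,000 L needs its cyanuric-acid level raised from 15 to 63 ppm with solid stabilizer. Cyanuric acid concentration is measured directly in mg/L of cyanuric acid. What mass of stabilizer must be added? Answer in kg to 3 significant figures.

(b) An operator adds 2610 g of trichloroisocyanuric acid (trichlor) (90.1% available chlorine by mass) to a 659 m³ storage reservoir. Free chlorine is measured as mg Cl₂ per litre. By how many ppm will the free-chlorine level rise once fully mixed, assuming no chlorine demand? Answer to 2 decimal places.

(a) CYA to add: (63 − 15) = 48 mg/L × 585,000 L = 28,080 g cyanuric acid.

(b) Volume: 659 m³ = 659,000 L.
(b) Available chlorine delivered: 2610 g × 0.901 = 2352 g as Cl₂.
(b) Concentration rise: 2352 g / 659,000 L = 3.568 mg/L = 3.57 ppm.

(a) 28.1 kg; (b) 3.57 ppm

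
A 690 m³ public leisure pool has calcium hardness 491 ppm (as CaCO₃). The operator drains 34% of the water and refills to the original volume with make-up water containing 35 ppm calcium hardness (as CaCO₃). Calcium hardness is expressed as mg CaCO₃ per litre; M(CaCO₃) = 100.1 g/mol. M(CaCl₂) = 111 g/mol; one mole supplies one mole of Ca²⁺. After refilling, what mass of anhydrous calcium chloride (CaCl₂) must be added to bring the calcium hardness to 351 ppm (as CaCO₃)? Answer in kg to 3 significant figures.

11.5 kg

Volume: 690 m³ = 690,000 L.
After draining 34% and refilling: 491 × 0.66 + 35 × 0.34 = 335.96 ppm.
Deficit to target: 351 − 335.96 = 15.04 mg/L.
As CaCO₃: 15.04 mg/L × 690,000 L = 10,380 g; ÷ 100.1 = 103.7 mol Ca²⁺.
Mass: 103.7 × 111 = 11,510 g.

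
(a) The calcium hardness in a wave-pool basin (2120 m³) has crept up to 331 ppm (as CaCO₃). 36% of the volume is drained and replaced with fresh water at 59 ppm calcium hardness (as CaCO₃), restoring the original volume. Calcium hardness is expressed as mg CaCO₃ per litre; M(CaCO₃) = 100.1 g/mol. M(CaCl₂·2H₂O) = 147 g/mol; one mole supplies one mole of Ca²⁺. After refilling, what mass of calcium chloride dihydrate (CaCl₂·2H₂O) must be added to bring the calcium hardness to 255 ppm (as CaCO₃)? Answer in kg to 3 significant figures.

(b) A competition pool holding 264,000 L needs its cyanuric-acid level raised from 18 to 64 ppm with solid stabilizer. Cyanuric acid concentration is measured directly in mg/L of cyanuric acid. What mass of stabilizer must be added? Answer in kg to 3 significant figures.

(a) 68.2 kg; (b) 12.1 kg

(a) Volume: 2120 m³ = 2,120,000 L.
(a) After draining 36% and refilling: 331 × 0.64 + 59 × 0.36 = 233.08 ppm.
(a) Deficit to target: 255 − 233.08 = 21.92 mg/L.
(a) As CaCO₃: 21.92 mg/L × 2,120,000 L = 46,470 g; ÷ 100.1 = 464.2 mol Ca²⁺.
(a) Mass: 464.2 × 147 = 68,240 g.

(b) CYA to add: (64 − 18) = 46 mg/L × 264,000 L = 12,140 g cyanuric acid.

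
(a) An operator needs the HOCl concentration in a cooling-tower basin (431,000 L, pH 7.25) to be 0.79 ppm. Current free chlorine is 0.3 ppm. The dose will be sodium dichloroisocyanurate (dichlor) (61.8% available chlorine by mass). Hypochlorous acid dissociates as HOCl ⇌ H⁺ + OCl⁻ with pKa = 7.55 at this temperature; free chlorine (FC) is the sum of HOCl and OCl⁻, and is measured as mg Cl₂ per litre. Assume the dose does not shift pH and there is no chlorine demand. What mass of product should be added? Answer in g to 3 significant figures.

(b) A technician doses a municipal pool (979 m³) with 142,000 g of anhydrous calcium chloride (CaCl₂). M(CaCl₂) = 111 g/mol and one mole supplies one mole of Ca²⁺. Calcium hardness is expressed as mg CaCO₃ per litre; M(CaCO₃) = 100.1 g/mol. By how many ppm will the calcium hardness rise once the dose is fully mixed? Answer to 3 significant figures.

(a) [OCl⁻]/[HOCl] = 10^(pH − pKa) = 10^(7.25 − 7.55) = 0.5012; fraction as HOCl = 1/(1 + 0.5012) = 0.6661.
(a) Free chlorine required for 0.79 ppm HOCl: 0.79 / 0.6661 = 1.186 ppm.
(a) FC to add: 1.186 − 0.3 = 0.8859 mg/L as Cl₂.
(a) Cl₂ equivalent: 0.8859 mg/L × 431,000 L = 381.8 g.
(a) Product at 61.8% available Cl: 381.8 / 0.618 = 617.9 g.

(b) Volume: 979 m³ = 979,000 L.
(b) Moles of Ca²⁺: 142,000 g ÷ 111 g/mol = 1279 mol.
(b) As CaCO₃: 1279 mol × 100.1 g/mol = 128,100 g.
(b) Rise: 128,100 g / 979,000 L × 1000 = 130.8 mg/L.

(a) 618 g; (b) 131 ppm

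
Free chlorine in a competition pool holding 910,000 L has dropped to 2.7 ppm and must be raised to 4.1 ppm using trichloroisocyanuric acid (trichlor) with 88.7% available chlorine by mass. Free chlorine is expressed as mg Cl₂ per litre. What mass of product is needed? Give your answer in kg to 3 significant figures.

Chlorine deficit: 4.1 − 2.7 = 1.4 ppm = 1.4 mg/L as Cl₂.
Cl₂ equivalent needed: 1.4 mg/L × 910,000 L = 1,274,000 mg = 1274 g.
Product at 88.7% available chlorine: 1274 / 0.887 = 1436 g.

1.44 kg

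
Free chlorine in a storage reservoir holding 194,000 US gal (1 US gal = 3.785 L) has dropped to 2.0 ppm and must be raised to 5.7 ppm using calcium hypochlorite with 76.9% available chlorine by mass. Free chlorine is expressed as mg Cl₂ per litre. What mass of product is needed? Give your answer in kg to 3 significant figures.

Volume: 194,000 US gal × 3.785 L/gal = 734,290 L.
Chlorine deficit: 5.7 − 2.0 = 3.7 ppm = 3.7 mg/L as Cl₂.
Cl₂ equivalent needed: 3.7 mg/L × 734,290 L = 2,717,000 mg = 2717 g.
Product at 76.9% available chlorine: 2717 / 0.769 = 3533 g.

3.53 kg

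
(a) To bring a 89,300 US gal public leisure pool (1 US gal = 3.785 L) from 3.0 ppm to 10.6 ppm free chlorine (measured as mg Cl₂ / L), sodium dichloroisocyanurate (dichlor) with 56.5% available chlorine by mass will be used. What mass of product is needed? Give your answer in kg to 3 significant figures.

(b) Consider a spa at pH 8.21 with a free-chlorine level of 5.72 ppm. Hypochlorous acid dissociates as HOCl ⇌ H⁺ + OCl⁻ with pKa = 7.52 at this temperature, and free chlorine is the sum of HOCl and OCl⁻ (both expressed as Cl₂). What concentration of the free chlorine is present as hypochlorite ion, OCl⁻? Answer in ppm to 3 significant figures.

(a) Volume: 89,300 US gal × 3.785 L/gal = 338,000 L.
(a) Chlorine deficit: 10.6 − 3.0 = 7.6 ppm = 7.6 mg/L as Cl₂.
(a) Cl₂ equivalent needed: 7.6 mg/L × 338,000 L = 2,569,000 mg = 2569 g.
(a) Product at 56.5% available chlorine: 2569 / 0.565 = 4547 g.

(b) [OCl⁻]/[HOCl] = 10^(pH − pKa) = 10^(8.21 − 7.52) = 10^0.69 = 4.898.
(b) Fraction as HOCl = 1 / (1 + 4.898) = 0.1696.
(b) OCl⁻ = (1 − 0.1696) × 5.72 ppm = 4.75 ppm.

(a) 4.55 kg; (b) 4.75 ppm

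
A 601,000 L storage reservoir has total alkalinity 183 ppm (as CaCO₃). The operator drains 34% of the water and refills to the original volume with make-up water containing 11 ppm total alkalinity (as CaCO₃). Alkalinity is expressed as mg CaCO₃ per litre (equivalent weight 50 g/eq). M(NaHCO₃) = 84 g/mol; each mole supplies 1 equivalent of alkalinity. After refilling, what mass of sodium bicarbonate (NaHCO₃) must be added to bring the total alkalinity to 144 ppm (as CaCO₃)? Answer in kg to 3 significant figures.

After draining 34% and refilling: 183 × 0.66 + 11 × 0.34 = 124.52 ppm.
Deficit to target: 144 − 124.52 = 19.48 mg/L.
As CaCO₃: 19.48 mg/L × 601,000 L = 11,710 g; ÷ 50 g/eq ÷ 1 = 234.1 mol NaHCO₃.
Mass: 234.1 × 84 = 19,670 g.

19.7 kg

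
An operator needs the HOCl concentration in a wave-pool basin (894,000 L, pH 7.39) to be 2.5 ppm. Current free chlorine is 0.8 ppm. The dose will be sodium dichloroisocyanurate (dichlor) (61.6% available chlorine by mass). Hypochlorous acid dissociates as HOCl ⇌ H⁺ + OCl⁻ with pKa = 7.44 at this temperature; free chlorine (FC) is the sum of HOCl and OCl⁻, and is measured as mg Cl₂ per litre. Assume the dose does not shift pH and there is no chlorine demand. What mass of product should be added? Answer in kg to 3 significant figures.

[OCl⁻]/[HOCl] = 10^(pH − pKa) = 10^(7.39 − 7.44) = 0.8913; fraction as HOCl = 1/(1 + 0.8913) = 0.5288.
Free chlorine required for 2.5 ppm HOCl: 2.5 / 0.5288 = 4.728 ppm.
FC to add: 4.728 − 0.8 = 3.928 mg/L as Cl₂.
Cl₂ equivalent: 3.928 mg/L × 894,000 L = 3512 g.
Product at 61.6% available Cl: 3512 / 0.616 = 5701 g.

5.70 kg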